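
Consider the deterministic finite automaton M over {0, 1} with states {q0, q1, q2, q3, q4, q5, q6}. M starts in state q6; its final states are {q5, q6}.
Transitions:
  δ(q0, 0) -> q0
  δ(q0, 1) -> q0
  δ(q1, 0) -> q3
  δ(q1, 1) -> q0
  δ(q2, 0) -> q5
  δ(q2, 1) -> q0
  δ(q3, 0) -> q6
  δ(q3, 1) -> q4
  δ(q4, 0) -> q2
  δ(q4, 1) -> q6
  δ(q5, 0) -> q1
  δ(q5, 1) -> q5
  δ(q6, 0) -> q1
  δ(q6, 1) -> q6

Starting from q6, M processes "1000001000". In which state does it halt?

q6 --1--> q6
q6 --0--> q1
q1 --0--> q3
q3 --0--> q6
q6 --0--> q1
q1 --0--> q3
q3 --1--> q4
q4 --0--> q2
q2 --0--> q5
q5 --0--> q1

q1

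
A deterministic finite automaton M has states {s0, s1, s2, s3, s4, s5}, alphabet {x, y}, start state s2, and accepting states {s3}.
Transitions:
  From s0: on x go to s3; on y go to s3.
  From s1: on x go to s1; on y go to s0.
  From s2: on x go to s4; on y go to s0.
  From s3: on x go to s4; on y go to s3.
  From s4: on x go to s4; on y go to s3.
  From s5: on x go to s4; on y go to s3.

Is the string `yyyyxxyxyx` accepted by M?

s2 --y--> s0
s0 --y--> s3
s3 --y--> s3
s3 --y--> s3
s3 --x--> s4
s4 --x--> s4
s4 --y--> s3
s3 --x--> s4
s4 --y--> s3
s3 --x--> s4
End in state s4, which is not an accepting state.

rejected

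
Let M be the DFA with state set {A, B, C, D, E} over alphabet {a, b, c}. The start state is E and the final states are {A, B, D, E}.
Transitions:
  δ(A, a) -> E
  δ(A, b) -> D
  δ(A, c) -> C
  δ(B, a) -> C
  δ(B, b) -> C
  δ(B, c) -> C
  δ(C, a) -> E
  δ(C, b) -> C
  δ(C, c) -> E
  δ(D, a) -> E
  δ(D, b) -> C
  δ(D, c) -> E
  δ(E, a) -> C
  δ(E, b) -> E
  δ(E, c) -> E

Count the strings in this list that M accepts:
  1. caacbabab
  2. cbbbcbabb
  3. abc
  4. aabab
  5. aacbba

caacbabab: accepted
cbbbcbabb: rejected
abc: accepted
aabab: rejected
aacbba: rejected

2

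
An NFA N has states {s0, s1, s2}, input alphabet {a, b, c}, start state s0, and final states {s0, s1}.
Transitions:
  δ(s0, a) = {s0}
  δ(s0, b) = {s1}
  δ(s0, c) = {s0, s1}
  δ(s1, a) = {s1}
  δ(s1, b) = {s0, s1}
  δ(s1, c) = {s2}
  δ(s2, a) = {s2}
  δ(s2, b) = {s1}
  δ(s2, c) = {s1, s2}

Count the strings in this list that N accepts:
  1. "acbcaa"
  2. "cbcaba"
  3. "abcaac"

"acbcaa": accepted
"cbcaba": accepted
"abcaac": accepted

3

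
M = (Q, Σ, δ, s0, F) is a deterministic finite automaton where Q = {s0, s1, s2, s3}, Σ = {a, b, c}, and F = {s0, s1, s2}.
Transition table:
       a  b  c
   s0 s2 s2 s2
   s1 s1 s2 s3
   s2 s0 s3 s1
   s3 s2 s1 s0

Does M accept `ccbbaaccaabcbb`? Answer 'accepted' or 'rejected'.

s0 --c--> s2
s2 --c--> s1
s1 --b--> s2
s2 --b--> s3
s3 --a--> s2
s2 --a--> s0
s0 --c--> s2
s2 --c--> s1
s1 --a--> s1
s1 --a--> s1
s1 --b--> s2
s2 --c--> s1
s1 --b--> s2
s2 --b--> s3
End in state s3, which is not an accepting state.

rejected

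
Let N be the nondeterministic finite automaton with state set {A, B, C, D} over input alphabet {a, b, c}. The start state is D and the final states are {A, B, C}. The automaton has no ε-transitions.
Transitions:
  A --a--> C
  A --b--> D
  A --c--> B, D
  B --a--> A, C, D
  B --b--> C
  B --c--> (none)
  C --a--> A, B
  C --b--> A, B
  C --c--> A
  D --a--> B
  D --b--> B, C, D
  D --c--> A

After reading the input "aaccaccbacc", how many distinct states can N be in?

Start: {D}
read a: {B}
read a: {A, C, D}
read c: {A, B, D}
read c: {A, B, D}
read a: {A, B, C, D}
read c: {A, B, D}
read c: {A, B, D}
read b: {B, C, D}
read a: {A, B, C, D}
read c: {A, B, D}
read c: {A, B, D}
Final reachable set {A, B, D} has 3 states.

3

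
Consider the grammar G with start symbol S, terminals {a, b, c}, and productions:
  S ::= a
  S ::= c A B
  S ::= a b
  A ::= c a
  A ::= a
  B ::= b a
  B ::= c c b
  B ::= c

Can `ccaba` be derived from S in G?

S ⇒ cAB ⇒ ccaB ⇒ ccaba

yes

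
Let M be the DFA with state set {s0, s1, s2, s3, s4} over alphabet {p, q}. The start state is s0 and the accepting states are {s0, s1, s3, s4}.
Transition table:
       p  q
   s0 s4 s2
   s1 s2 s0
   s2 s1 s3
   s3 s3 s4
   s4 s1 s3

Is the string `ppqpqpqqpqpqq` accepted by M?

rejected

s0 --p--> s4
s4 --p--> s1
s1 --q--> s0
s0 --p--> s4
s4 --q--> s3
s3 --p--> s3
s3 --q--> s4
s4 --q--> s3
s3 --p--> s3
s3 --q--> s4
s4 --p--> s1
s1 --q--> s0
s0 --q--> s2
End in state s2, which is not an accepting state.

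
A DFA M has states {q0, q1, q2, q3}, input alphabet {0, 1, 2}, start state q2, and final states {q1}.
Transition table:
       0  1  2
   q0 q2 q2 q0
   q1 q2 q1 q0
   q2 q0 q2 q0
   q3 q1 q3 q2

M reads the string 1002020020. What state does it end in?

q2 --1--> q2
q2 --0--> q0
q0 --0--> q2
q2 --2--> q0
q0 --0--> q2
q2 --2--> q0
q0 --0--> q2
q2 --0--> q0
q0 --2--> q0
q0 --0--> q2

q2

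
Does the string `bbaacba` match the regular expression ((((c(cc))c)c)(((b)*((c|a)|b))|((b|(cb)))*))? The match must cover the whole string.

No split of bbaacba into u·v has (((c(cc))c)c) matching u and (((b)*((c|a)|b))|((b|(cb)))*) matching v.

no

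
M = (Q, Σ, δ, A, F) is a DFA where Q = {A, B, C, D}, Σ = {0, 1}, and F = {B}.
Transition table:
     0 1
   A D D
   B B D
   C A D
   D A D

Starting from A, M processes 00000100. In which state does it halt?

D

A --0--> D
D --0--> A
A --0--> D
D --0--> A
A --0--> D
D --1--> D
D --0--> A
A --0--> D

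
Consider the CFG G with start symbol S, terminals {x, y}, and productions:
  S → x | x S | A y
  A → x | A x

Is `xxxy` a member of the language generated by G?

S ⇒ Ay ⇒ Axy ⇒ Axxy ⇒ xxxy

yes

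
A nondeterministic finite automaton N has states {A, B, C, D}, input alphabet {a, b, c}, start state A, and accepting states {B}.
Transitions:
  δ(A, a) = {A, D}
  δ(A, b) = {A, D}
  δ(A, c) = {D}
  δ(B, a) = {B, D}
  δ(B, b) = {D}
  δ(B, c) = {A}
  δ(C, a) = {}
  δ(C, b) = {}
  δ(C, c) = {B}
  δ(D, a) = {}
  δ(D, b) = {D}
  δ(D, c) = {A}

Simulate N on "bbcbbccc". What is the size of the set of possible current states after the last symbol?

Start: {A}
read b: {A, D}
read b: {A, D}
read c: {A, D}
read b: {A, D}
read b: {A, D}
read c: {A, D}
read c: {A, D}
read c: {A, D}
Final reachable set {A, D} has 2 states.

2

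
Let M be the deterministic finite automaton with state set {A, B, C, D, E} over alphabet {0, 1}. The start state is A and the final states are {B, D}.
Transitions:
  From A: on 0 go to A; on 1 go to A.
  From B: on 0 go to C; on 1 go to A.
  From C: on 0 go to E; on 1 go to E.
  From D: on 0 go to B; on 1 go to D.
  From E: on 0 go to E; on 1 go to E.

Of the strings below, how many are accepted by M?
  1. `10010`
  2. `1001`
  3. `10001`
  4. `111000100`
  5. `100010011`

`10010`: rejected
`1001`: rejected
`10001`: rejected
`111000100`: rejected
`100010011`: rejected

0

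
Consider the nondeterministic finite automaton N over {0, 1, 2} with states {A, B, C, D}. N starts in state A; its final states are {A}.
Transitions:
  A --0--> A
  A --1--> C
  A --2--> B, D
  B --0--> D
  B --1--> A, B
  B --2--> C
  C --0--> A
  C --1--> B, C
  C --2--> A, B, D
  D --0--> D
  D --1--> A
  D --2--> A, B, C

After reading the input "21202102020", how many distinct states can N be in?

Start: {A}
read 2: {B, D}
read 1: {A, B}
read 2: {B, C, D}
read 0: {A, D}
read 2: {A, B, C, D}
read 1: {A, B, C}
read 0: {A, D}
read 2: {A, B, C, D}
read 0: {A, D}
read 2: {A, B, C, D}
read 0: {A, D}
Final reachable set {A, D} has 2 states.

2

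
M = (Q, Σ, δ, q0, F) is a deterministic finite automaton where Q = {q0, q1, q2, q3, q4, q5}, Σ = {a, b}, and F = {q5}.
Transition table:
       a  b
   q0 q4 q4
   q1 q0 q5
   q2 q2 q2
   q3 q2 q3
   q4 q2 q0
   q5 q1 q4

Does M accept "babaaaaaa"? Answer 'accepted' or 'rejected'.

q0 --b--> q4
q4 --a--> q2
q2 --b--> q2
q2 --a--> q2
q2 --a--> q2
q2 --a--> q2
q2 --a--> q2
q2 --a--> q2
q2 --a--> q2
End in state q2, which is not an accepting state.

rejected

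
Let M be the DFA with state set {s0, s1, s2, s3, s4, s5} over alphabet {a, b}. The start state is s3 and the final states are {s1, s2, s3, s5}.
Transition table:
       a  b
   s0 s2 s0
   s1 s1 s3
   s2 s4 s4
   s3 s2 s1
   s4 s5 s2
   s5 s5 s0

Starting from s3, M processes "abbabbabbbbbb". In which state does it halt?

s0

s3 --a--> s2
s2 --b--> s4
s4 --b--> s2
s2 --a--> s4
s4 --b--> s2
s2 --b--> s4
s4 --a--> s5
s5 --b--> s0
s0 --b--> s0
s0 --b--> s0
s0 --b--> s0
s0 --b--> s0
s0 --b--> s0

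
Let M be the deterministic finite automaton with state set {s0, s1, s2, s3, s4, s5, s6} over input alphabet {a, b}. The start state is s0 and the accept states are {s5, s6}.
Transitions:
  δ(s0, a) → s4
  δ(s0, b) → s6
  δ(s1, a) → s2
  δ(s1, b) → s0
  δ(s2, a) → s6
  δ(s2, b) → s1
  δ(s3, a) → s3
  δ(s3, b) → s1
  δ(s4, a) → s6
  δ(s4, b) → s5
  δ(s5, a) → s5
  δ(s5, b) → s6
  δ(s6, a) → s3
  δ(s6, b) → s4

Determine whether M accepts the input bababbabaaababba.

rejected

s0 --b--> s6
s6 --a--> s3
s3 --b--> s1
s1 --a--> s2
s2 --b--> s1
s1 --b--> s0
s0 --a--> s4
s4 --b--> s5
s5 --a--> s5
s5 --a--> s5
s5 --a--> s5
s5 --b--> s6
s6 --a--> s3
s3 --b--> s1
s1 --b--> s0
s0 --a--> s4
End in state s4, which is not an accepting state.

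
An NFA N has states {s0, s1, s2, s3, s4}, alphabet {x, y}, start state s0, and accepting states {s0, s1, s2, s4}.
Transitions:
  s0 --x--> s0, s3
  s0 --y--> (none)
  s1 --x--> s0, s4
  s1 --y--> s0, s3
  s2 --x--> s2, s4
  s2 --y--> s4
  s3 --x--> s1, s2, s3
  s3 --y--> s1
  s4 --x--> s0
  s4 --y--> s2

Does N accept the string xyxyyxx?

accepted

Start: {s0}
read x: {s0, s3}
read y: {s1}
read x: {s0, s4}
read y: {s2}
read y: {s4}
read x: {s0}
read x: {s0, s3}
Reachable ∩ accepting = {s0} — nonempty.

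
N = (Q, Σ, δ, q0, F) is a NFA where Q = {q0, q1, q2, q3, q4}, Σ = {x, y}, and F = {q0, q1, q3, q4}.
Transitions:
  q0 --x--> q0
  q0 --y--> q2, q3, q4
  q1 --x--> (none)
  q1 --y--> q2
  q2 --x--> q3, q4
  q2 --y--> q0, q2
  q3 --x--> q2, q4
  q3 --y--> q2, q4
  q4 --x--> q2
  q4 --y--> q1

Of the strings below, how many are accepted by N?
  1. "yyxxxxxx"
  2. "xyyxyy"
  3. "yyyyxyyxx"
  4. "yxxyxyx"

4

"yyxxxxxx": accepted
"xyyxyy": accepted
"yyyyxyyxx": accepted
"yxxyxyx": accepted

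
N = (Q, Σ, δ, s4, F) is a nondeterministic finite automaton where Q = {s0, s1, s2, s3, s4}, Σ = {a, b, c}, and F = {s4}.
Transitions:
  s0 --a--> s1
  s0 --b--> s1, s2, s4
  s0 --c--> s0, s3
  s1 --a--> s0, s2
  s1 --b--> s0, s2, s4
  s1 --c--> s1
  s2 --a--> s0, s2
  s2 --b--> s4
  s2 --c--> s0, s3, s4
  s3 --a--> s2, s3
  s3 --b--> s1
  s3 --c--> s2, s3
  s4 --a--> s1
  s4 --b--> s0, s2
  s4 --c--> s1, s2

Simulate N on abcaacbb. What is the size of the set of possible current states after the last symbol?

4

Start: {s4}
read a: {s1}
read b: {s0, s2, s4}
read c: {s0, s1, s2, s3, s4}
read a: {s0, s1, s2, s3}
read a: {s0, s1, s2, s3}
read c: {s0, s1, s2, s3, s4}
read b: {s0, s1, s2, s4}
read b: {s0, s1, s2, s4}
Final reachable set {s0, s1, s2, s4} has 4 states.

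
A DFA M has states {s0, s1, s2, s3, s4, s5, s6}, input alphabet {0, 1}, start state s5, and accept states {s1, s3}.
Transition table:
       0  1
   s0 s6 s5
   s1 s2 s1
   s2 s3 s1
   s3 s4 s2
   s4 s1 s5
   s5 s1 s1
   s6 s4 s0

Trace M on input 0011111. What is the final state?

s5 --0--> s1
s1 --0--> s2
s2 --1--> s1
s1 --1--> s1
s1 --1--> s1
s1 --1--> s1
s1 --1--> s1

s1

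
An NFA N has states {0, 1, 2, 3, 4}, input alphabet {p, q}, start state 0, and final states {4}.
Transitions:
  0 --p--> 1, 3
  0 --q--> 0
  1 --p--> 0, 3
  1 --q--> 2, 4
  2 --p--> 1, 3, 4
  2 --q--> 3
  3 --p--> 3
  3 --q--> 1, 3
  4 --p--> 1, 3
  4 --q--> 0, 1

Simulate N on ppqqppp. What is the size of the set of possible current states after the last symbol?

3

Start: {0}
read p: {1, 3}
read p: {0, 3}
read q: {0, 1, 3}
read q: {0, 1, 2, 3, 4}
read p: {0, 1, 3, 4}
read p: {0, 1, 3}
read p: {0, 1, 3}
Final reachable set {0, 1, 3} has 3 states.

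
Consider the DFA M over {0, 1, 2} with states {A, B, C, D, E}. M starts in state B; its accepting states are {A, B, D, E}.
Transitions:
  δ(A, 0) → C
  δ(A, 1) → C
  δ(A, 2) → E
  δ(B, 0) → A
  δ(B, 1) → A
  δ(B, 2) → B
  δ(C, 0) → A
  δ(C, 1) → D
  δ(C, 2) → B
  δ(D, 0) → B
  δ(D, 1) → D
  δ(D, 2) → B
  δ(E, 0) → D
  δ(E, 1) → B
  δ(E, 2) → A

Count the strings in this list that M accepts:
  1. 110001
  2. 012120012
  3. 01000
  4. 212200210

110001: rejected
012120012: accepted
01000: accepted
212200210: accepted

3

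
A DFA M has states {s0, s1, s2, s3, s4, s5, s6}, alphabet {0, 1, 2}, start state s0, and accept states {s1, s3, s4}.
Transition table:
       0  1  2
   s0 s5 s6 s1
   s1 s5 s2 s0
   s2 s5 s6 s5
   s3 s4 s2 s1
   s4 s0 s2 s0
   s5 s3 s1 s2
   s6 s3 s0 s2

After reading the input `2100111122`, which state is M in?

s5

s0 --2--> s1
s1 --1--> s2
s2 --0--> s5
s5 --0--> s3
s3 --1--> s2
s2 --1--> s6
s6 --1--> s0
s0 --1--> s6
s6 --2--> s2
s2 --2--> s5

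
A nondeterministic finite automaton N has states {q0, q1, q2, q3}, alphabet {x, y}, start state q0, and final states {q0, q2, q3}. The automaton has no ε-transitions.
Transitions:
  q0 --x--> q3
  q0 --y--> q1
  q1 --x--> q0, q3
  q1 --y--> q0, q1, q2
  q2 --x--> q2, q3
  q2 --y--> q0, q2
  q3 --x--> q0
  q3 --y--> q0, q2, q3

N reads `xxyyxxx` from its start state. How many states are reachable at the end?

Start: {q0}
read x: {q3}
read x: {q0}
read y: {q1}
read y: {q0, q1, q2}
read x: {q0, q2, q3}
read x: {q0, q2, q3}
read x: {q0, q2, q3}
Final reachable set {q0, q2, q3} has 3 states.

3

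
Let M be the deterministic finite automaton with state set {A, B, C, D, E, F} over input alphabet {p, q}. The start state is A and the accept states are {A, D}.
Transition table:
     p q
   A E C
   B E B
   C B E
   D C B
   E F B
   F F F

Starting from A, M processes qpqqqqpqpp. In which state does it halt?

F

A --q--> C
C --p--> B
B --q--> B
B --q--> B
B --q--> B
B --q--> B
B --p--> E
E --q--> B
B --p--> E
E --p--> F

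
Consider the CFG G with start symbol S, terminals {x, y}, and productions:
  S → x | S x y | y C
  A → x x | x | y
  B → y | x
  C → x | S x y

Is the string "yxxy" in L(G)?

S ⇒ yC ⇒ ySxy ⇒ yxxy

yes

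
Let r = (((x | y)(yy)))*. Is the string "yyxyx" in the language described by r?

yyxyx cannot be split into zero or more pieces each matching ((x|y)(yy)).

no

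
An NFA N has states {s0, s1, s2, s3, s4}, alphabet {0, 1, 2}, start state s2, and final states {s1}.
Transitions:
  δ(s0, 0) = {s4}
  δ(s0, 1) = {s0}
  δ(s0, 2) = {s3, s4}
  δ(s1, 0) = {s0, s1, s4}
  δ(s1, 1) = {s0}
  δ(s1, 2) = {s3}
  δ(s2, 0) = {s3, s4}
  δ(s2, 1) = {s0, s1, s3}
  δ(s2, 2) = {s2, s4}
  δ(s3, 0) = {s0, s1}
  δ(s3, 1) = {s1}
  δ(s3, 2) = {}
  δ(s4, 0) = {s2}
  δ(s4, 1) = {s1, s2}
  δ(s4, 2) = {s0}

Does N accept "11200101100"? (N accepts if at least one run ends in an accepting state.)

accepted

Start: {s2}
read 1: {s0, s1, s3}
read 1: {s0, s1}
read 2: {s3, s4}
read 0: {s0, s1, s2}
read 0: {s0, s1, s3, s4}
read 1: {s0, s1, s2}
read 0: {s0, s1, s3, s4}
read 1: {s0, s1, s2}
read 1: {s0, s1, s3}
read 0: {s0, s1, s4}
read 0: {s0, s1, s2, s4}
Reachable ∩ accepting = {s1} — nonempty.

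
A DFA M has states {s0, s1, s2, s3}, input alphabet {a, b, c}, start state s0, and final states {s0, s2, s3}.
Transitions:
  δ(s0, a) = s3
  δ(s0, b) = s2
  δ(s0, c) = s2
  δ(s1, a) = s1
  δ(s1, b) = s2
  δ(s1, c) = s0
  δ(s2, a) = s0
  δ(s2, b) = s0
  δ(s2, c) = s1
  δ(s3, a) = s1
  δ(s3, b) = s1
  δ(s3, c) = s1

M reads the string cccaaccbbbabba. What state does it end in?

s0

s0 --c--> s2
s2 --c--> s1
s1 --c--> s0
s0 --a--> s3
s3 --a--> s1
s1 --c--> s0
s0 --c--> s2
s2 --b--> s0
s0 --b--> s2
s2 --b--> s0
s0 --a--> s3
s3 --b--> s1
s1 --b--> s2
s2 --a--> s0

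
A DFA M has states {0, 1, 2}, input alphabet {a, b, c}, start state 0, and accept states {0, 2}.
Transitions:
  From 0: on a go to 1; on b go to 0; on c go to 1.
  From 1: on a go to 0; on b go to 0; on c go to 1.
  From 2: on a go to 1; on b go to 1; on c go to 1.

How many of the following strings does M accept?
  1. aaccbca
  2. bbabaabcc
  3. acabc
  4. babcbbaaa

1

aaccbca: accepted
bbabaabcc: rejected
acabc: rejected
babcbbaaa: rejected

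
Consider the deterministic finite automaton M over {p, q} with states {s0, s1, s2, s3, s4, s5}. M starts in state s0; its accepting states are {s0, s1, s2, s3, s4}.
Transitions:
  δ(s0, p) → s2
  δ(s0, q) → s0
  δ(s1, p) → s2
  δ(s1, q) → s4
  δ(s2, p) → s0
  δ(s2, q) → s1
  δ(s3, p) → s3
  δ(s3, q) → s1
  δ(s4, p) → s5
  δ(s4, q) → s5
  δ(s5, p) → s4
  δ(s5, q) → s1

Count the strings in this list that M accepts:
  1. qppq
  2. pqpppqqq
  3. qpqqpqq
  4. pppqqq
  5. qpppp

3

qppq: accepted
pqpppqqq: rejected
qpqqpqq: accepted
pppqqq: rejected
qpppp: accepted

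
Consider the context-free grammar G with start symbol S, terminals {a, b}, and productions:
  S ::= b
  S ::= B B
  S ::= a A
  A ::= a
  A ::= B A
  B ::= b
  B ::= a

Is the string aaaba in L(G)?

yes

S ⇒ aA ⇒ aBA ⇒ aaA ⇒ aaBA ⇒ aaaA ⇒ aaaBA ⇒ aaabA ⇒ aaaba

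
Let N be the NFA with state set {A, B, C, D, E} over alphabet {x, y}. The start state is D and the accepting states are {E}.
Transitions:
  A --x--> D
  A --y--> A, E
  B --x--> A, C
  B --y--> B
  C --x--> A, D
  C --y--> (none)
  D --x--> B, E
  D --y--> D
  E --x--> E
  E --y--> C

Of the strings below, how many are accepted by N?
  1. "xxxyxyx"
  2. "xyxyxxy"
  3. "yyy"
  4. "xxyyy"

"xxxyxyx": accepted
"xyxyxxy": accepted
"yyy": rejected
"xxyyy": accepted

3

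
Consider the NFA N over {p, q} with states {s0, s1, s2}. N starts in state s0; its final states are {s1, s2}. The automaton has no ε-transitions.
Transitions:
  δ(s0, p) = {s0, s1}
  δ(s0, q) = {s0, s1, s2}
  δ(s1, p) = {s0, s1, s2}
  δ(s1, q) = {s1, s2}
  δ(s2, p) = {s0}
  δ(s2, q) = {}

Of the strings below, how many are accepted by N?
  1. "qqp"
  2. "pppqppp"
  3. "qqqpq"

"qqp": accepted
"pppqppp": accepted
"qqqpq": accepted

3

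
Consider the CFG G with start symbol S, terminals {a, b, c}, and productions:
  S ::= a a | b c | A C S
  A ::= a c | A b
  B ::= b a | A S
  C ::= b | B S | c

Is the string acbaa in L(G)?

S ⇒ ACS ⇒ acCS ⇒ acbS ⇒ acbaa

yes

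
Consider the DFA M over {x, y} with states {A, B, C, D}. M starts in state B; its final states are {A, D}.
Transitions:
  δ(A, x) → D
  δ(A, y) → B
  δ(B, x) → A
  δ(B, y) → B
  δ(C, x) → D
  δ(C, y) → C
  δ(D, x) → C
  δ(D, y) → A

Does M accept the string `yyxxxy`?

B --y--> B
B --y--> B
B --x--> A
A --x--> D
D --x--> C
C --y--> C
End in state C, which is not an accepting state.

rejected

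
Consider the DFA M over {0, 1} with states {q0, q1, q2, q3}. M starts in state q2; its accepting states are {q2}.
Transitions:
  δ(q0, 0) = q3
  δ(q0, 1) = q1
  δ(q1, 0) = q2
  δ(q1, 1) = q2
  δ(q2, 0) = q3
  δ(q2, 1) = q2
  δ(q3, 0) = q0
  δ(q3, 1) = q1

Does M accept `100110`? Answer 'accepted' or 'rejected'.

rejected

q2 --1--> q2
q2 --0--> q3
q3 --0--> q0
q0 --1--> q1
q1 --1--> q2
q2 --0--> q3
End in state q3, which is not an accepting state.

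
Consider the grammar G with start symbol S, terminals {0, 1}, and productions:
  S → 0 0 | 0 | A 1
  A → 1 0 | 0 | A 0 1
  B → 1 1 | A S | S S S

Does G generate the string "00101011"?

S ⇒ A1 ⇒ A011 ⇒ A01011 ⇒ A0101011 ⇒ 00101011

yes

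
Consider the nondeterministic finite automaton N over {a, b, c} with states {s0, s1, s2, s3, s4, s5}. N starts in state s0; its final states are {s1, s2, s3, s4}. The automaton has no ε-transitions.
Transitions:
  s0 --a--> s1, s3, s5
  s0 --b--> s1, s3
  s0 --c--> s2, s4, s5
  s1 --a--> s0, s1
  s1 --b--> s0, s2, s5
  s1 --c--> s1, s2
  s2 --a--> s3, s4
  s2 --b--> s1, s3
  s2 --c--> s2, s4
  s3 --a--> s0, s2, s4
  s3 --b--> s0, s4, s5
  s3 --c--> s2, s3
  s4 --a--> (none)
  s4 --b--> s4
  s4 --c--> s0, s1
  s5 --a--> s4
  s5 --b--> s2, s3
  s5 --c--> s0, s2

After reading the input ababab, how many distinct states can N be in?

6

Start: {s0}
read a: {s1, s3, s5}
read b: {s0, s2, s3, s4, s5}
read a: {s0, s1, s2, s3, s4, s5}
read b: {s0, s1, s2, s3, s4, s5}
read a: {s0, s1, s2, s3, s4, s5}
read b: {s0, s1, s2, s3, s4, s5}
Final reachable set {s0, s1, s2, s3, s4, s5} has 6 states.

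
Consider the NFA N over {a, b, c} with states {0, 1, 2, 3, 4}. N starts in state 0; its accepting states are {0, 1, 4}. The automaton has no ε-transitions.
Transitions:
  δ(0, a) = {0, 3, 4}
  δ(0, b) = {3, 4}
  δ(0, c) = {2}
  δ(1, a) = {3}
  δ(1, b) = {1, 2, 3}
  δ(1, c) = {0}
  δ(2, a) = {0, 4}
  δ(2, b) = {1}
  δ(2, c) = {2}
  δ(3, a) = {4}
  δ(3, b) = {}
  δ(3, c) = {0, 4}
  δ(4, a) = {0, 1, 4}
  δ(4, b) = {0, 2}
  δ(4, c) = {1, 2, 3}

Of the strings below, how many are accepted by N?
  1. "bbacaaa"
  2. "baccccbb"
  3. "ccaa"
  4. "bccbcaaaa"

4

"bbacaaa": accepted
"baccccbb": accepted
"ccaa": accepted
"bccbcaaaa": accepted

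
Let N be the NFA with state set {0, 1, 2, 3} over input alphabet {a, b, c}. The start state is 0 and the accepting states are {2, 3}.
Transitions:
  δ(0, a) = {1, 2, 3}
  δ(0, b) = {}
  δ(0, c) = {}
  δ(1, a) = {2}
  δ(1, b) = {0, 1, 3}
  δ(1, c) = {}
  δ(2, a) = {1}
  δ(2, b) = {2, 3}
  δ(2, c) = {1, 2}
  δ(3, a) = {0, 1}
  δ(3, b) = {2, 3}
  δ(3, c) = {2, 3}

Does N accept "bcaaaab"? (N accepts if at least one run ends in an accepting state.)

rejected

Start: {0}
read b: {}
The reachable set is empty and stays empty for the remaining 6 symbols.
Reachable ∩ accepting = {} — empty.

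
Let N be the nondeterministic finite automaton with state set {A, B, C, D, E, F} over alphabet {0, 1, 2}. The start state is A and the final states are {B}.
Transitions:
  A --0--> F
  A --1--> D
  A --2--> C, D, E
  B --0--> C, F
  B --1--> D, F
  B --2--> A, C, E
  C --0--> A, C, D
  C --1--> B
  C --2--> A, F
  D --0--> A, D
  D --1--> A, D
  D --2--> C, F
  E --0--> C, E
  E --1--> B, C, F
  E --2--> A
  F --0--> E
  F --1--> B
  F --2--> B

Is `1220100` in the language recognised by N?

Start: {A}
read 1: {D}
read 2: {C, F}
read 2: {A, B, F}
read 0: {C, E, F}
read 1: {B, C, F}
read 0: {A, C, D, E, F}
read 0: {A, C, D, E, F}
Reachable ∩ accepting = {} — empty.

rejected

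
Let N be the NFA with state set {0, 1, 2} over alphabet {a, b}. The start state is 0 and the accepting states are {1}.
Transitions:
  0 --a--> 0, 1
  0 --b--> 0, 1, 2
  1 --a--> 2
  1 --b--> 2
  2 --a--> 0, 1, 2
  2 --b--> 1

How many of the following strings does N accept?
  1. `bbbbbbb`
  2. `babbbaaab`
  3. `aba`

3

`bbbbbbb`: accepted
`babbbaaab`: accepted
`aba`: accepted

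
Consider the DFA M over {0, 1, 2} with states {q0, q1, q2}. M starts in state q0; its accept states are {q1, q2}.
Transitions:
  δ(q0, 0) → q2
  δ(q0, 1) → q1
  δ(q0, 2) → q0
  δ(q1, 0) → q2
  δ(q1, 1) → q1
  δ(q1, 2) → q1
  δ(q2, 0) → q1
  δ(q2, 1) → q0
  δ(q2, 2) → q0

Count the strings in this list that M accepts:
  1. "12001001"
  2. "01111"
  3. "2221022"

"12001001": accepted
"01111": accepted
"2221022": rejected

2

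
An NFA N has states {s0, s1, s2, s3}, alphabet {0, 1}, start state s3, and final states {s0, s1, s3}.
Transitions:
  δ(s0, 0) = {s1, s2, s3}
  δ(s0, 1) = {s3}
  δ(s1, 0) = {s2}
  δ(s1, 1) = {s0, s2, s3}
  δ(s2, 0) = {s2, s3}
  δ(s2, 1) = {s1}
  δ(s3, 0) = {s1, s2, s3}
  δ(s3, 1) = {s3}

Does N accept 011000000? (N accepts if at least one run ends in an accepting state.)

accepted

Start: {s3}
read 0: {s1, s2, s3}
read 1: {s0, s1, s2, s3}
read 1: {s0, s1, s2, s3}
read 0: {s1, s2, s3}
read 0: {s1, s2, s3}
read 0: {s1, s2, s3}
read 0: {s1, s2, s3}
read 0: {s1, s2, s3}
read 0: {s1, s2, s3}
Reachable ∩ accepting = {s1, s3} — nonempty.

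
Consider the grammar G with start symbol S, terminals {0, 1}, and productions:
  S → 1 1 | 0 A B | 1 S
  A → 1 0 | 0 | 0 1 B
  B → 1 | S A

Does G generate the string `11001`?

yes

S ⇒ 1S ⇒ 11S ⇒ 110AB ⇒ 1100B ⇒ 11001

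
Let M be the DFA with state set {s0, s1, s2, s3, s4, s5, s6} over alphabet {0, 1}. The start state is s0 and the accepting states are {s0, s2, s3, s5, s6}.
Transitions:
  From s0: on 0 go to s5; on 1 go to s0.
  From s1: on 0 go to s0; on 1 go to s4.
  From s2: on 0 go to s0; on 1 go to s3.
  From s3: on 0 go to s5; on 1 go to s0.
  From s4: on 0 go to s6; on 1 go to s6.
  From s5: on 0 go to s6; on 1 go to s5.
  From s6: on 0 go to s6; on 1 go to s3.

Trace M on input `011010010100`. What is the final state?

s6

s0 --0--> s5
s5 --1--> s5
s5 --1--> s5
s5 --0--> s6
s6 --1--> s3
s3 --0--> s5
s5 --0--> s6
s6 --1--> s3
s3 --0--> s5
s5 --1--> s5
s5 --0--> s6
s6 --0--> s6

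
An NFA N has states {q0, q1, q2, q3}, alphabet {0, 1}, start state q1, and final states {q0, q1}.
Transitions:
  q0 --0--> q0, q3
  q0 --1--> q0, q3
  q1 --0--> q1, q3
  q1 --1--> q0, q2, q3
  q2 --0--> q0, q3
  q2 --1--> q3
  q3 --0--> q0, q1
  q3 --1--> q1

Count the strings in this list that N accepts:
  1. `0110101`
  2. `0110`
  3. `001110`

3

`0110101`: accepted
`0110`: accepted
`001110`: accepted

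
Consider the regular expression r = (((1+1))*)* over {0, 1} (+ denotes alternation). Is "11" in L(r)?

yes

Split into 2 pieces 1 · 1; each matches ((1+1))*.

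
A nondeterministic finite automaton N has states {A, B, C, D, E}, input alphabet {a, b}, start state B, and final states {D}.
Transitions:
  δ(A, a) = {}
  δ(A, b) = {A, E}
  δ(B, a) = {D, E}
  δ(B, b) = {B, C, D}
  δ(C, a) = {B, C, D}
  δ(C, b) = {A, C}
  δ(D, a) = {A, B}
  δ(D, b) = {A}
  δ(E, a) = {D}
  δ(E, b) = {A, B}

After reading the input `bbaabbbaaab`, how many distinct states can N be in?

5

Start: {B}
read b: {B, C, D}
read b: {A, B, C, D}
read a: {A, B, C, D, E}
read a: {A, B, C, D, E}
read b: {A, B, C, D, E}
read b: {A, B, C, D, E}
read b: {A, B, C, D, E}
read a: {A, B, C, D, E}
read a: {A, B, C, D, E}
read a: {A, B, C, D, E}
read b: {A, B, C, D, E}
Final reachable set {A, B, C, D, E} has 5 states.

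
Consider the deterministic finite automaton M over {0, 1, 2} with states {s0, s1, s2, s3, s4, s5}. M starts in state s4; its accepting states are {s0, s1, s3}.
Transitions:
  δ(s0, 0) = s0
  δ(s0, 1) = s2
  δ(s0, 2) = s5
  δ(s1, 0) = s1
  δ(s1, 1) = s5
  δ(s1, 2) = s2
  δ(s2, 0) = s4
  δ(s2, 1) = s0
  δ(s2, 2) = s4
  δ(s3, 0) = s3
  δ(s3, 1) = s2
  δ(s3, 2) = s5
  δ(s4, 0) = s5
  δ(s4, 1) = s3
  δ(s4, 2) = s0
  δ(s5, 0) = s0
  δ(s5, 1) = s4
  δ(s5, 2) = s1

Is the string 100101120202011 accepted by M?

rejected

s4 --1--> s3
s3 --0--> s3
s3 --0--> s3
s3 --1--> s2
s2 --0--> s4
s4 --1--> s3
s3 --1--> s2
s2 --2--> s4
s4 --0--> s5
s5 --2--> s1
s1 --0--> s1
s1 --2--> s2
s2 --0--> s4
s4 --1--> s3
s3 --1--> s2
End in state s2, which is not an accepting state.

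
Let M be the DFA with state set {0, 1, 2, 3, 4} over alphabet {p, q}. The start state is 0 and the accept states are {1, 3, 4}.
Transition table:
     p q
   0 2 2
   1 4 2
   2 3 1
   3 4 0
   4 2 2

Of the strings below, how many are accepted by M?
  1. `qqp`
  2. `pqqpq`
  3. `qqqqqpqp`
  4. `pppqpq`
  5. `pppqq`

2

`qqp`: accepted
`pqqpq`: rejected
`qqqqqpqp`: rejected
`pppqpq`: rejected
`pppqq`: accepted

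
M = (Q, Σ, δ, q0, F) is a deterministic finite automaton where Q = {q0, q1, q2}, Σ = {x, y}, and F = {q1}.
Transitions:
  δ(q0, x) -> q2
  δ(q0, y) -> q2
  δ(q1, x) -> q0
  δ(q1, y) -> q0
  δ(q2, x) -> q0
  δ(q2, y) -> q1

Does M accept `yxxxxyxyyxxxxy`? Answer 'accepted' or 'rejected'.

q0 --y--> q2
q2 --x--> q0
q0 --x--> q2
q2 --x--> q0
q0 --x--> q2
q2 --y--> q1
q1 --x--> q0
q0 --y--> q2
q2 --y--> q1
q1 --x--> q0
q0 --x--> q2
q2 --x--> q0
q0 --x--> q2
q2 --y--> q1
End in state q1, which is an accepting state.

accepted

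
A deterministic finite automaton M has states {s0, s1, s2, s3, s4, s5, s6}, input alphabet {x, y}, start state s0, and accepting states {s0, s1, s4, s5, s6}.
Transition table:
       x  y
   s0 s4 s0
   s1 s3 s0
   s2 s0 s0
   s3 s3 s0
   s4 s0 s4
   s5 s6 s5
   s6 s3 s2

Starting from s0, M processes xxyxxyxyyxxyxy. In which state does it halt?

s0 --x--> s4
s4 --x--> s0
s0 --y--> s0
s0 --x--> s4
s4 --x--> s0
s0 --y--> s0
s0 --x--> s4
s4 --y--> s4
s4 --y--> s4
s4 --x--> s0
s0 --x--> s4
s4 --y--> s4
s4 --x--> s0
s0 --y--> s0

s0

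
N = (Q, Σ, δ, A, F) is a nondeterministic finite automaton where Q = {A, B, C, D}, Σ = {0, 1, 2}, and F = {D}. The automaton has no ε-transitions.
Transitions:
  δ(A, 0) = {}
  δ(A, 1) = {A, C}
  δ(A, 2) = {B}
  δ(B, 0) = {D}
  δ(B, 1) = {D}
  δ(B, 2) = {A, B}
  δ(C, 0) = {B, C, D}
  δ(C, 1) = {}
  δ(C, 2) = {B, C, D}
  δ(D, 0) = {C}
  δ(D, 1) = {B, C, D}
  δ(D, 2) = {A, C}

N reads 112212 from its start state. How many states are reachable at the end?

4

Start: {A}
read 1: {A, C}
read 1: {A, C}
read 2: {B, C, D}
read 2: {A, B, C, D}
read 1: {A, B, C, D}
read 2: {A, B, C, D}
Final reachable set {A, B, C, D} has 4 states.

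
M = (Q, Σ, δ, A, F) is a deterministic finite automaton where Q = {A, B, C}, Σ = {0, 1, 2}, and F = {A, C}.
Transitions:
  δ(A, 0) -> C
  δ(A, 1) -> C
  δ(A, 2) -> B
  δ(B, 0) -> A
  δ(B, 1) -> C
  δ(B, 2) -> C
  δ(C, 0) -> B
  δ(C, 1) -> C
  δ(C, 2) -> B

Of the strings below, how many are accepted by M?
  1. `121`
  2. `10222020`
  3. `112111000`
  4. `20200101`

3

`121`: accepted
`10222020`: rejected
`112111000`: accepted
`20200101`: accepted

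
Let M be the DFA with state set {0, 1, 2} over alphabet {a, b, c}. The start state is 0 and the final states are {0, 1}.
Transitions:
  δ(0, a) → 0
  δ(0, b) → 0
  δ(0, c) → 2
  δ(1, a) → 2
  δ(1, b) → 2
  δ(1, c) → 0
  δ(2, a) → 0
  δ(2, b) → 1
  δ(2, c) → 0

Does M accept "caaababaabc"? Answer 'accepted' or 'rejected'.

0 --c--> 2
2 --a--> 0
0 --a--> 0
0 --a--> 0
0 --b--> 0
0 --a--> 0
0 --b--> 0
0 --a--> 0
0 --a--> 0
0 --b--> 0
0 --c--> 2
End in state 2, which is not an accepting state.

rejected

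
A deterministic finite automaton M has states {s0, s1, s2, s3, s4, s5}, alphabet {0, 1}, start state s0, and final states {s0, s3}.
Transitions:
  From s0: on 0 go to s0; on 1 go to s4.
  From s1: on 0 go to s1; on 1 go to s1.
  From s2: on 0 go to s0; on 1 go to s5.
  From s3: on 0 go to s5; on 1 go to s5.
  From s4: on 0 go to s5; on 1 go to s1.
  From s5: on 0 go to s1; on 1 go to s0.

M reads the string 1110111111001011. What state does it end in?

s0 --1--> s4
s4 --1--> s1
s1 --1--> s1
s1 --0--> s1
s1 --1--> s1
s1 --1--> s1
s1 --1--> s1
s1 --1--> s1
s1 --1--> s1
s1 --1--> s1
s1 --0--> s1
s1 --0--> s1
s1 --1--> s1
s1 --0--> s1
s1 --1--> s1
s1 --1--> s1

s1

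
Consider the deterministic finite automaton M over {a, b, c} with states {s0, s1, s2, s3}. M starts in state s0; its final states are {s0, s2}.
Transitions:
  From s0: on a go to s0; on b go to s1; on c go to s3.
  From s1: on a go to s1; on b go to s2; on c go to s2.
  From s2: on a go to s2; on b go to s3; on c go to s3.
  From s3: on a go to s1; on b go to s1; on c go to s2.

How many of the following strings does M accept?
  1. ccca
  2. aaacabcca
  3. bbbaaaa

ccca: rejected
aaacabcca: accepted
bbbaaaa: rejected

1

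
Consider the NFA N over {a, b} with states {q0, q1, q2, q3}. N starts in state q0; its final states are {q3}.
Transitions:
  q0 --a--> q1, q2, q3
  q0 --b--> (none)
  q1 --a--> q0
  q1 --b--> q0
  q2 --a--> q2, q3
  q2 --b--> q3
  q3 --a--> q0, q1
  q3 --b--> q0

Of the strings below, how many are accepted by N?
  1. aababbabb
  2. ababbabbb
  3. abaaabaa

aababbabb: rejected
ababbabbb: rejected
abaaabaa: accepted

1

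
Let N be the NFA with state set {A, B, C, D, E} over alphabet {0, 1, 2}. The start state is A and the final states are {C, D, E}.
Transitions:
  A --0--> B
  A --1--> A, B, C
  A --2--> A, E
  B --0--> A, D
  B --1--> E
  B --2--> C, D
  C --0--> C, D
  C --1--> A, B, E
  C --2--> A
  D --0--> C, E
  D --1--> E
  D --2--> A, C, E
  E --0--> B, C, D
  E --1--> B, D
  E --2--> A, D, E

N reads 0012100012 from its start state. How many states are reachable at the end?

4

Start: {A}
read 0: {B}
read 0: {A, D}
read 1: {A, B, C, E}
read 2: {A, C, D, E}
read 1: {A, B, C, D, E}
read 0: {A, B, C, D, E}
read 0: {A, B, C, D, E}
read 0: {A, B, C, D, E}
read 1: {A, B, C, D, E}
read 2: {A, C, D, E}
Final reachable set {A, C, D, E} has 4 states.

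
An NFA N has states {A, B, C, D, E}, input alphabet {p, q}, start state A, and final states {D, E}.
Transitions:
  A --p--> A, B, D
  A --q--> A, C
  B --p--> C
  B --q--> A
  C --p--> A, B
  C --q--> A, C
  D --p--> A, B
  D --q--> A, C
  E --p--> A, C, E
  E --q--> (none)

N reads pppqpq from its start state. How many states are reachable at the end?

2

Start: {A}
read p: {A, B, D}
read p: {A, B, C, D}
read p: {A, B, C, D}
read q: {A, C}
read p: {A, B, D}
read q: {A, C}
Final reachable set {A, C} has 2 states.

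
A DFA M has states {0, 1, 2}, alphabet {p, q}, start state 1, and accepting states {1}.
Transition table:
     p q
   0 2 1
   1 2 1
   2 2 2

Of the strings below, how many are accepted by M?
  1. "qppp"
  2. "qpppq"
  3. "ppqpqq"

0

"qppp": rejected
"qpppq": rejected
"ppqpqq": rejected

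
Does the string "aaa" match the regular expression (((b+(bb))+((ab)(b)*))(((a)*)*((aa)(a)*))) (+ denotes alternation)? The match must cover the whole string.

No split of aaa into u·v has ((b+(bb))+((ab)(b)*)) matching u and (((a)*)*((aa)(a)*)) matching v.

no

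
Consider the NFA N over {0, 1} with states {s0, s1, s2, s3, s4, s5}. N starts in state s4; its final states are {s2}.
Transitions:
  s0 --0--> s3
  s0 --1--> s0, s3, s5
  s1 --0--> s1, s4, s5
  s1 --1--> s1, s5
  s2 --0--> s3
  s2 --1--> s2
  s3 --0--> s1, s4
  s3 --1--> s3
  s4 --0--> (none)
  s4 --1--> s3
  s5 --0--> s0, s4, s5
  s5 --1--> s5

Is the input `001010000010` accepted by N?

Start: {s4}
read 0: {}
The reachable set is empty and stays empty for the remaining 11 symbols.
Reachable ∩ accepting = {} — empty.

rejected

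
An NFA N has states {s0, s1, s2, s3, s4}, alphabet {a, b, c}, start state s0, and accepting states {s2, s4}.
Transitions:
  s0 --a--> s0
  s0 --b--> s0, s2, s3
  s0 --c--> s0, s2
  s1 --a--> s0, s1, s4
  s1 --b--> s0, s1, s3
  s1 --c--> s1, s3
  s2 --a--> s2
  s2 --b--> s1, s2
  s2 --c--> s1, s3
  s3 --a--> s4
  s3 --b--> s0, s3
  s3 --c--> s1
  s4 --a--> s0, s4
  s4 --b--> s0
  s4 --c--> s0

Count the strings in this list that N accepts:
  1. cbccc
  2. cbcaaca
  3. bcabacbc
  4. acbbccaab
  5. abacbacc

5

cbccc: accepted
cbcaaca: accepted
bcabacbc: accepted
acbbccaab: accepted
abacbacc: accepted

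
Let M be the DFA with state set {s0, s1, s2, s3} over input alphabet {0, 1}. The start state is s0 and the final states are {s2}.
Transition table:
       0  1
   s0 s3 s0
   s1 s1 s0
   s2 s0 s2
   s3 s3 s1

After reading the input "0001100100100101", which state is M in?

s0 --0--> s3
s3 --0--> s3
s3 --0--> s3
s3 --1--> s1
s1 --1--> s0
s0 --0--> s3
s3 --0--> s3
s3 --1--> s1
s1 --0--> s1
s1 --0--> s1
s1 --1--> s0
s0 --0--> s3
s3 --0--> s3
s3 --1--> s1
s1 --0--> s1
s1 --1--> s0

s0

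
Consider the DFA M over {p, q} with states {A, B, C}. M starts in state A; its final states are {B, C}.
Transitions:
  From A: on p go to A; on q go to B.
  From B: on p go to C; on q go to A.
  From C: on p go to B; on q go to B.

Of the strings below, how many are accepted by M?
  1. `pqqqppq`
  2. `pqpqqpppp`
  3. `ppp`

0

`pqqqppq`: rejected
`pqpqqpppp`: rejected
`ppp`: rejected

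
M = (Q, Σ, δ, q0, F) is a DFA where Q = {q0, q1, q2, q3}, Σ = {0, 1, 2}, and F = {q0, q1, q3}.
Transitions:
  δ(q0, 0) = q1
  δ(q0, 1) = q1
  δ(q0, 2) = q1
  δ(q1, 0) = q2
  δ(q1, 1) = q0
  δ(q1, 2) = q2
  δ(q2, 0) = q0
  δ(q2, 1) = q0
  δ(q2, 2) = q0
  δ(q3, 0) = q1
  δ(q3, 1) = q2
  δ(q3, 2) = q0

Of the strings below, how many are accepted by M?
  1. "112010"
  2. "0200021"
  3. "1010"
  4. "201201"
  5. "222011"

5

"112010": accepted
"0200021": accepted
"1010": accepted
"201201": accepted
"222011": accepted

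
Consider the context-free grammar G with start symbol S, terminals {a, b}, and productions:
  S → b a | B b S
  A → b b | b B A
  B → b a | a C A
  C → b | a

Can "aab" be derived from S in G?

no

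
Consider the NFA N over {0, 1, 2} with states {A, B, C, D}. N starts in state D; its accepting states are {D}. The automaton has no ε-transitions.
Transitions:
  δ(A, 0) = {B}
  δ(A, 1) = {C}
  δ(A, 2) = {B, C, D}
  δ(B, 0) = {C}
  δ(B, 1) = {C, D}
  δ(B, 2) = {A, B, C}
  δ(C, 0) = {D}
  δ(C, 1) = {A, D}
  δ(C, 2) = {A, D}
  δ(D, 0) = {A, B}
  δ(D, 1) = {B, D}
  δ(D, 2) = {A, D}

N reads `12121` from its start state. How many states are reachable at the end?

4

Start: {D}
read 1: {B, D}
read 2: {A, B, C, D}
read 1: {A, B, C, D}
read 2: {A, B, C, D}
read 1: {A, B, C, D}
Final reachable set {A, B, C, D} has 4 states.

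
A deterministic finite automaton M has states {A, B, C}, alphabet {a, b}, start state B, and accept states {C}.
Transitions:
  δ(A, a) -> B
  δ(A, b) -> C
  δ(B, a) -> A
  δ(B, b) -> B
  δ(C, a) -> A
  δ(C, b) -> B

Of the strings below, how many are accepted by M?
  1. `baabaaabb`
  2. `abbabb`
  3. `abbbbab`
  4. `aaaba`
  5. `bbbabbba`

1

`baabaaabb`: rejected
`abbabb`: rejected
`abbbbab`: accepted
`aaaba`: rejected
`bbbabbba`: rejected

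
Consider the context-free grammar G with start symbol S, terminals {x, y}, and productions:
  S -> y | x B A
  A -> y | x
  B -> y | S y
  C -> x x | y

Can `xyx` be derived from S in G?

yes

S ⇒ xBA ⇒ xyA ⇒ xyx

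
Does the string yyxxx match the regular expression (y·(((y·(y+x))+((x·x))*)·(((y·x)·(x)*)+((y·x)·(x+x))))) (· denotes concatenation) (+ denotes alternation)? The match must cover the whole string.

yes

Split as y·yxxx: y matches y and (((y·(y+x))+((x·x))*)·(((y·x)·(x)*)+((y·x)·(x+x)))) matches yxxx.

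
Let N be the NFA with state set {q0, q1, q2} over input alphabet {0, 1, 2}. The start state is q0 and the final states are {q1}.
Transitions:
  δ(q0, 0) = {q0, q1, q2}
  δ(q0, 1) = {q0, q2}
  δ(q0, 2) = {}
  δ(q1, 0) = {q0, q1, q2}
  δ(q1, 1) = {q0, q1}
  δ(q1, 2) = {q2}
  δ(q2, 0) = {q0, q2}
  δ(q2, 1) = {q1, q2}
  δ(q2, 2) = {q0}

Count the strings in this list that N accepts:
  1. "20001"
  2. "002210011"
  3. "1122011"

"20001": rejected
"002210011": accepted
"1122011": accepted

2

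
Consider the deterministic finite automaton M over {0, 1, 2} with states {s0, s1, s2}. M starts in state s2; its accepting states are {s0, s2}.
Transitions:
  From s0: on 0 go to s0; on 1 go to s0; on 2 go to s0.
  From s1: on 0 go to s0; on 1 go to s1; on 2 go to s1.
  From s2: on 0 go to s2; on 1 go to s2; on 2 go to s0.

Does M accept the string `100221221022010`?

s2 --1--> s2
s2 --0--> s2
s2 --0--> s2
s2 --2--> s0
s0 --2--> s0
s0 --1--> s0
s0 --2--> s0
s0 --2--> s0
s0 --1--> s0
s0 --0--> s0
s0 --2--> s0
s0 --2--> s0
s0 --0--> s0
s0 --1--> s0
s0 --0--> s0
End in state s0, which is an accepting state.

accepted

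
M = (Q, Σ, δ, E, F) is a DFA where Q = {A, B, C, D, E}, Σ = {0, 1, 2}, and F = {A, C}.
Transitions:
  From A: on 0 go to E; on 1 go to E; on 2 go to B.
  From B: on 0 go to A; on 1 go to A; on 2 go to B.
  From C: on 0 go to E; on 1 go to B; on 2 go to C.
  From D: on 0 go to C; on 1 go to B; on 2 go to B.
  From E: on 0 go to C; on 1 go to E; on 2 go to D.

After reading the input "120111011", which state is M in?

E --1--> E
E --2--> D
D --0--> C
C --1--> B
B --1--> A
A --1--> E
E --0--> C
C --1--> B
B --1--> A

A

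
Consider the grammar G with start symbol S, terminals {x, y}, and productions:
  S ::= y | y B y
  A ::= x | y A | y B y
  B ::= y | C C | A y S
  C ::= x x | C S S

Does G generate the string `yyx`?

no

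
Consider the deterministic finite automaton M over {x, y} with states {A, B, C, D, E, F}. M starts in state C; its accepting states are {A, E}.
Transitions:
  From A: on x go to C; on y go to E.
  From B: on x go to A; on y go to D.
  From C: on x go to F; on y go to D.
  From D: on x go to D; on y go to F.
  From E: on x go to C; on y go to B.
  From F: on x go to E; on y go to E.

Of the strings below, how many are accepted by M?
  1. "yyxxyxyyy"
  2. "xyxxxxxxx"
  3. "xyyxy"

"yyxxyxyyy": rejected
"xyxxxxxxx": rejected
"xyyxy": accepted

1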